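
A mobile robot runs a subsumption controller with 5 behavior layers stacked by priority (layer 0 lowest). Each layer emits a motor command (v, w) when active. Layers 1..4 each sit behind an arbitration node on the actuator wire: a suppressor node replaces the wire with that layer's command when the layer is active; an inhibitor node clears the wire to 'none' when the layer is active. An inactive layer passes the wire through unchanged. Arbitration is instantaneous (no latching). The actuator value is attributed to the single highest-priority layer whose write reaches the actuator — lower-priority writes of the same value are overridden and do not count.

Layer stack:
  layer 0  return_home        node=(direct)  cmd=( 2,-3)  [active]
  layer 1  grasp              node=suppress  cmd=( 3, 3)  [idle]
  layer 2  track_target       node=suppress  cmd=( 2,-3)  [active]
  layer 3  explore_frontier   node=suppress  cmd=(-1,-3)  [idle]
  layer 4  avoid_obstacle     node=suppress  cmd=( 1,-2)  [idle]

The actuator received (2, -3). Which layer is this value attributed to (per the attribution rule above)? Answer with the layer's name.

track_target

[0] return_home on; wire := (2, -3)
[1] grasp off; pass (2, -3)
[2] track_target on (suppress); wire := (2, -3)
[3] explore_frontier off; pass (2, -3)
[4] avoid_obstacle off; pass (2, -3)
output (2, -3)
last writer: layer 2 = track_target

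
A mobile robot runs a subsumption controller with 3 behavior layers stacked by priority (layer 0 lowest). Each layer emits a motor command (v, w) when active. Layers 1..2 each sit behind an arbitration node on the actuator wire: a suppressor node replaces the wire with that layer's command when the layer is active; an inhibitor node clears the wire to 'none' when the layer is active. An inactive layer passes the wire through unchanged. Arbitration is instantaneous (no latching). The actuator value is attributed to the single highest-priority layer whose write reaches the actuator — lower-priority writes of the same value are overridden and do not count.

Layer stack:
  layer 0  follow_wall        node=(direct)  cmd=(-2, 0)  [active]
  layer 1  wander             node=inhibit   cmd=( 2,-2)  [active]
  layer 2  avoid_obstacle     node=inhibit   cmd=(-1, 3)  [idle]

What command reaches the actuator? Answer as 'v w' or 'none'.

none

L0 follow_wall: active, feeds wire = (-2, 0)
L1 wander: active, inhibitor → wire = none
L2 avoid_obstacle: idle → wire stays none
actuator = none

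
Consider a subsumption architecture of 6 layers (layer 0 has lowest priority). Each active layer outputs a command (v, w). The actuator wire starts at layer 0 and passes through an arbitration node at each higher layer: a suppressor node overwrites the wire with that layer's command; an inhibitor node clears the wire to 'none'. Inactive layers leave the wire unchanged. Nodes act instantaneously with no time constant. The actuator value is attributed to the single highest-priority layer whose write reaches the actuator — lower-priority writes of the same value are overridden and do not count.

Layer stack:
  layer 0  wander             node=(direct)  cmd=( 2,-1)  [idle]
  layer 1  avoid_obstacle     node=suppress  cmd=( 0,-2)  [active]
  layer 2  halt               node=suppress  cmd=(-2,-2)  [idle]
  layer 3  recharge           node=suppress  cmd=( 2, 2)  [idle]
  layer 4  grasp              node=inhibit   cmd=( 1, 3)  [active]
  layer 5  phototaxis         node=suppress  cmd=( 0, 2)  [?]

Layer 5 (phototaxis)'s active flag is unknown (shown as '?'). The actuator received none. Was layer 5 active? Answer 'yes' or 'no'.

no

If layer 5 is active=yes:
  actuator would be (0, 2)
If layer 5 is active=no:
  actuator would be none
Observed none, so layer 5 was idle.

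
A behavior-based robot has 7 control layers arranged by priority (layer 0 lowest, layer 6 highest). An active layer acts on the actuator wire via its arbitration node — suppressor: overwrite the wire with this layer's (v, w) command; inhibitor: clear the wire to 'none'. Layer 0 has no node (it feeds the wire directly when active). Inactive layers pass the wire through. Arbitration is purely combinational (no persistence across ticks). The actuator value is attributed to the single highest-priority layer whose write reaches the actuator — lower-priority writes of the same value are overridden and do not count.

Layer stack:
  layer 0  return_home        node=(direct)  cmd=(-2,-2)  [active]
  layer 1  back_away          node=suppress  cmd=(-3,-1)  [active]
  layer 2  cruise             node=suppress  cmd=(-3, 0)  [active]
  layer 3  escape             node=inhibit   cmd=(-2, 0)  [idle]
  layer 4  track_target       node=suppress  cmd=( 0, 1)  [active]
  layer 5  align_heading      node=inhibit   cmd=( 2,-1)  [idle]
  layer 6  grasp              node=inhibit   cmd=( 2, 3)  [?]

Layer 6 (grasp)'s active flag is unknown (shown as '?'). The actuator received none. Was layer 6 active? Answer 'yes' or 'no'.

yes

If layer 6 is active=yes:
  actuator would be none
If layer 6 is active=no:
  actuator would be (0, 1)
Observed none, so layer 6 was active.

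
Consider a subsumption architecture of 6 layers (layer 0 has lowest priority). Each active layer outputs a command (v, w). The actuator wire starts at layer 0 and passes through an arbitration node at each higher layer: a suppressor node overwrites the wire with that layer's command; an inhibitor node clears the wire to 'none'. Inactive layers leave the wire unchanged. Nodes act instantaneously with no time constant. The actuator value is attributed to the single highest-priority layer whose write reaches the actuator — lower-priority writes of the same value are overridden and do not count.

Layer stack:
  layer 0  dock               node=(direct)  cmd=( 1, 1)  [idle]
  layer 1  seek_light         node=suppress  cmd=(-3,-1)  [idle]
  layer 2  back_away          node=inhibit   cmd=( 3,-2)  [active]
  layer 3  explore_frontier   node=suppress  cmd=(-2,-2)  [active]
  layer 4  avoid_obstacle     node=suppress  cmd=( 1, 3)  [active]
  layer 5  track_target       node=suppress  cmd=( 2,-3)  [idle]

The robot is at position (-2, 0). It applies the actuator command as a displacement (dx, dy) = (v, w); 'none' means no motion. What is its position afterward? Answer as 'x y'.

-1 3

layer 0 (dock) idle — none
layer 1 (seek_light) idle — unchanged: none
layer 2 (back_away) active — inhibits: none
layer 3 (explore_frontier) active — suppresses: (-2, -2)
layer 4 (avoid_obstacle) active — suppresses: (1, 3)
layer 5 (track_target) idle — unchanged: (1, 3)
→ actuator (1, 3)
position: (-2, 0) + (1, 3) = (-1, 3)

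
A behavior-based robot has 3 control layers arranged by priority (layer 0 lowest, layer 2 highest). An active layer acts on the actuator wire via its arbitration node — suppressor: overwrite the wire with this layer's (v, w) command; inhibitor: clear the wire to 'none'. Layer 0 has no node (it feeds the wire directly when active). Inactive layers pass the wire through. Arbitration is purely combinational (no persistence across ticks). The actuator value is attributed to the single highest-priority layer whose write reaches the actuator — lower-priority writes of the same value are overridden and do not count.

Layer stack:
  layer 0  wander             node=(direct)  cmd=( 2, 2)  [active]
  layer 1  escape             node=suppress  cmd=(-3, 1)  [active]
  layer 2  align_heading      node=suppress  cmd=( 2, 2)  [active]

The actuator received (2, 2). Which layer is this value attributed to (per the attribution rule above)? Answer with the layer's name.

L0 wander: active, feeds wire = (2, 2)
L1 escape: active, suppressor → wire = (-3, 1)
L2 align_heading: active, suppressor → wire = (2, 2)
actuator = (2, 2)
last writer: layer 2 = align_heading

align_heading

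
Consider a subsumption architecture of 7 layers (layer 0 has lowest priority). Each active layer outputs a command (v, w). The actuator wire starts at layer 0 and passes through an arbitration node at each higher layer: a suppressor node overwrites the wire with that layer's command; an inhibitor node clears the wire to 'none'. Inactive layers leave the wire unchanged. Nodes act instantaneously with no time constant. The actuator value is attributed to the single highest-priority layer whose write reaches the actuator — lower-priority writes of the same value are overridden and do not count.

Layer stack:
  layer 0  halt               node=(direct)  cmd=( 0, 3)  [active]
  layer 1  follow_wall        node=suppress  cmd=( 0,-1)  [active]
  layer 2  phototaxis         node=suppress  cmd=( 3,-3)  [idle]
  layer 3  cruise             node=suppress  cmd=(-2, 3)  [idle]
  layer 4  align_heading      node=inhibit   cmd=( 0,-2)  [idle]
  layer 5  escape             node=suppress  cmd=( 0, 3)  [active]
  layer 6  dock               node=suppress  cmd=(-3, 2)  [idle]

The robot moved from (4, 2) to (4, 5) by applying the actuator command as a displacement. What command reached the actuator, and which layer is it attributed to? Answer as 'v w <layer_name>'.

displacement = (4, 5) − (4, 2) = (0, 3)
L0 halt: active, feeds wire = (0, 3)
L1 follow_wall: active, suppressor → wire = (0, -1)
L2 phototaxis: idle → wire stays (0, -1)
L3 cruise: idle → wire stays (0, -1)
L4 align_heading: idle → wire stays (0, -1)
L5 escape: active, suppressor → wire = (0, 3)
L6 dock: idle → wire stays (0, 3)
actuator = (0, 3) — from layer 5 (escape)

0 3 escape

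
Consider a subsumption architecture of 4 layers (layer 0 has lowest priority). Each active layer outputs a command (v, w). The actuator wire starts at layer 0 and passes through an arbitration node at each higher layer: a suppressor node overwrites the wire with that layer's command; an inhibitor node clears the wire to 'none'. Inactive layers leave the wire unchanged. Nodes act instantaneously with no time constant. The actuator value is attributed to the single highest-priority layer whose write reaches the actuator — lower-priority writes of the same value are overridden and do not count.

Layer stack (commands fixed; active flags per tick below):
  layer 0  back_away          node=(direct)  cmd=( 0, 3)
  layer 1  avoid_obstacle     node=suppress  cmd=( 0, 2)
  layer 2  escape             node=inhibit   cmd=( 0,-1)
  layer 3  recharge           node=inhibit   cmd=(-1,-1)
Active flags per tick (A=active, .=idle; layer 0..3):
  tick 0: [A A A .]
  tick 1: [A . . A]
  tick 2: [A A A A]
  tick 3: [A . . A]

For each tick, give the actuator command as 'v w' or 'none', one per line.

none
none
none
none

tick 0:
  layer 0 (back_away) active — direct: (0, 3)
  layer 1 (avoid_obstacle) active — suppresses: (0, 2)
  layer 2 (escape) active — inhibits: none
  layer 3 (recharge) idle — unchanged: none
  → actuator none
tick 1:
  layer 0 (back_away) active — direct: (0, 3)
  layer 1 (avoid_obstacle) idle — unchanged: (0, 3)
  layer 2 (escape) idle — unchanged: (0, 3)
  layer 3 (recharge) active — inhibits: none
  → actuator none
tick 2:
  layer 0 (back_away) active — direct: (0, 3)
  layer 1 (avoid_obstacle) active — suppresses: (0, 2)
  layer 2 (escape) active — inhibits: none
  layer 3 (recharge) active — inhibits: none
  → actuator none
tick 3:
  layer 0 (back_away) active — direct: (0, 3)
  layer 1 (avoid_obstacle) idle — unchanged: (0, 3)
  layer 2 (escape) idle — unchanged: (0, 3)
  layer 3 (recharge) active — inhibits: none
  → actuator none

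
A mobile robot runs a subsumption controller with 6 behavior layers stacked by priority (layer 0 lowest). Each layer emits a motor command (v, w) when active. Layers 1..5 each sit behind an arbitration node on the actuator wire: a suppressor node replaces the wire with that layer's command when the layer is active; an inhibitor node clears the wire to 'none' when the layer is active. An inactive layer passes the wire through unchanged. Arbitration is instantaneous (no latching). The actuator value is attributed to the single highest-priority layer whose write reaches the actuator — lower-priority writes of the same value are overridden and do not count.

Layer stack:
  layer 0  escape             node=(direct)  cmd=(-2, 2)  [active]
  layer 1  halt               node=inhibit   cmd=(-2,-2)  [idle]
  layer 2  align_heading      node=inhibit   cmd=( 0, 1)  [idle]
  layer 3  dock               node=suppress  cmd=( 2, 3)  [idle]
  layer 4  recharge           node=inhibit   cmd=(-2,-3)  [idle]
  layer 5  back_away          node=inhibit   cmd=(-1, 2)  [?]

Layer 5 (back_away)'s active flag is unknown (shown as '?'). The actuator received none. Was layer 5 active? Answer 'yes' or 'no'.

If layer 5 is active=yes:
  actuator would be none
If layer 5 is active=no:
  actuator would be (-2, 2)
Observed none, so layer 5 was active.

yes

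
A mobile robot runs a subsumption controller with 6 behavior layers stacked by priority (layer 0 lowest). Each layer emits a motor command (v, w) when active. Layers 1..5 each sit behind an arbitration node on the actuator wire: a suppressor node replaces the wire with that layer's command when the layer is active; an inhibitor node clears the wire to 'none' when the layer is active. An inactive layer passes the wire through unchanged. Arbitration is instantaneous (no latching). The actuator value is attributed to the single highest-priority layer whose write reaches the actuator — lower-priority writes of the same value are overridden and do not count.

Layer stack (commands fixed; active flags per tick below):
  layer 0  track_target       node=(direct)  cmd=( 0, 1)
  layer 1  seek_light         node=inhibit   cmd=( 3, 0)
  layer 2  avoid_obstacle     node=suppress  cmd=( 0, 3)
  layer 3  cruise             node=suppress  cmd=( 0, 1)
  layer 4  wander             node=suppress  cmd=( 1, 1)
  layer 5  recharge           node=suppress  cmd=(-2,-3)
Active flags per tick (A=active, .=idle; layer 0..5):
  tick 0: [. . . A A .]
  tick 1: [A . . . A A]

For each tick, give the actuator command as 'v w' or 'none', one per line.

tick 0:
  L0 track_target: idle → wire = none
  L1 seek_light: idle → wire stays none
  L2 avoid_obstacle: idle → wire stays none
  L3 cruise: active, suppressor → wire = (0, 1)
  L4 wander: active, suppressor → wire = (1, 1)
  L5 recharge: idle → wire stays (1, 1)
  actuator = (1, 1)
tick 1:
  L0 track_target: active, feeds wire = (0, 1)
  L1 seek_light: idle → wire stays (0, 1)
  L2 avoid_obstacle: idle → wire stays (0, 1)
  L3 cruise: idle → wire stays (0, 1)
  L4 wander: active, suppressor → wire = (1, 1)
  L5 recharge: active, suppressor → wire = (-2, -3)
  actuator = (-2, -3)

1 1
-2 -3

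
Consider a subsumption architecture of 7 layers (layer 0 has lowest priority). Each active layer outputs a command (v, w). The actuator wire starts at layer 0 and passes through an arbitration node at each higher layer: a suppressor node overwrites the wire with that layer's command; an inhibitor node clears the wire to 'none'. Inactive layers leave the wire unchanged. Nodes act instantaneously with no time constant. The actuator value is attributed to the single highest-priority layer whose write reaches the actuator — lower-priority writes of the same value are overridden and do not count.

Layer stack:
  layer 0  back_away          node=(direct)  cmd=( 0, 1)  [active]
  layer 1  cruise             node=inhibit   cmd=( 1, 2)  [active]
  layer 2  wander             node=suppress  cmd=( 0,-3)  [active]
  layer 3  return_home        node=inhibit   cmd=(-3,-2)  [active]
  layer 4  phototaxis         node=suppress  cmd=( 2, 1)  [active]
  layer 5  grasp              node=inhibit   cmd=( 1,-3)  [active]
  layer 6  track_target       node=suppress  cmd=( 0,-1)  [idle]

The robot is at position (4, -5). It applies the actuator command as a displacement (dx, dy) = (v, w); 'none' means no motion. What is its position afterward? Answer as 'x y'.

[0] back_away on; wire := (0, 1)
[1] cruise on (inhibit); wire := none
[2] wander on (suppress); wire := (0, -3)
[3] return_home on (inhibit); wire := none
[4] phototaxis on (suppress); wire := (2, 1)
[5] grasp on (inhibit); wire := none
[6] track_target off; pass none
output none
position: (4, -5) + none = (4, -5)

4 -5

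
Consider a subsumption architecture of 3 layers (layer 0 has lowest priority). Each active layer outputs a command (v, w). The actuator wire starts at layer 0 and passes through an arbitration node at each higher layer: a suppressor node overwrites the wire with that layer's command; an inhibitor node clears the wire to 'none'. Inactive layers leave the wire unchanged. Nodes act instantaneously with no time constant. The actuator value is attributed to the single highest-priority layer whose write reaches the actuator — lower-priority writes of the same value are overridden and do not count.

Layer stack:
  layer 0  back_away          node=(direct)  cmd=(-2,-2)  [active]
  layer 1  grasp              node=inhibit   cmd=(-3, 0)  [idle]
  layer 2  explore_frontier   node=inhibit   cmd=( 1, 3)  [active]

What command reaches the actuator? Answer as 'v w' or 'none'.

none

[0] back_away on; wire := (-2, -2)
[1] grasp off; pass (-2, -2)
[2] explore_frontier on (inhibit); wire := none
output none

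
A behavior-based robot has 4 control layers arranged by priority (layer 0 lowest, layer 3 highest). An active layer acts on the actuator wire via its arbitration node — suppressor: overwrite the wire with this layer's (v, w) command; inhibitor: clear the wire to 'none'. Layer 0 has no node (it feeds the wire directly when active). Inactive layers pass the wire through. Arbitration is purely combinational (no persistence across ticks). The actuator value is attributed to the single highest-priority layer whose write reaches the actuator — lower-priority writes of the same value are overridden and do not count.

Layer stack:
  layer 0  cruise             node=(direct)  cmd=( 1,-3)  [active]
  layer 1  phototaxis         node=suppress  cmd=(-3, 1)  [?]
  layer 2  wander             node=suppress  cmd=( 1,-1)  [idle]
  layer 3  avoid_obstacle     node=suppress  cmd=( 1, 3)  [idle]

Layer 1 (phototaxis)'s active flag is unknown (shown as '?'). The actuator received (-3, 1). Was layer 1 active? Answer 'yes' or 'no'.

yes

If layer 1 is active=yes:
  actuator would be (-3, 1)
If layer 1 is active=no:
  actuator would be (1, -3)
Observed (-3, 1), so layer 1 was active.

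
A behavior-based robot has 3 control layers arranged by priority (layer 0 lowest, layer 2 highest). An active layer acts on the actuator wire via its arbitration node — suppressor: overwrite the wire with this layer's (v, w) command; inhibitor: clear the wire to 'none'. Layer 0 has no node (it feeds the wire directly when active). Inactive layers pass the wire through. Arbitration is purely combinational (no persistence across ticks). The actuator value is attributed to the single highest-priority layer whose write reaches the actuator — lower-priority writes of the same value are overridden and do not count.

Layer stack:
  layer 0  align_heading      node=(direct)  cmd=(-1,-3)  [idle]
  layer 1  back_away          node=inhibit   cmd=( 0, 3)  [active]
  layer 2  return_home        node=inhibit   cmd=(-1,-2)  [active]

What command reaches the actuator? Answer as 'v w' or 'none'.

none

L0 align_heading: idle → wire = none
L1 back_away: active, inhibitor → wire = none
L2 return_home: active, inhibitor → wire = none
actuator = none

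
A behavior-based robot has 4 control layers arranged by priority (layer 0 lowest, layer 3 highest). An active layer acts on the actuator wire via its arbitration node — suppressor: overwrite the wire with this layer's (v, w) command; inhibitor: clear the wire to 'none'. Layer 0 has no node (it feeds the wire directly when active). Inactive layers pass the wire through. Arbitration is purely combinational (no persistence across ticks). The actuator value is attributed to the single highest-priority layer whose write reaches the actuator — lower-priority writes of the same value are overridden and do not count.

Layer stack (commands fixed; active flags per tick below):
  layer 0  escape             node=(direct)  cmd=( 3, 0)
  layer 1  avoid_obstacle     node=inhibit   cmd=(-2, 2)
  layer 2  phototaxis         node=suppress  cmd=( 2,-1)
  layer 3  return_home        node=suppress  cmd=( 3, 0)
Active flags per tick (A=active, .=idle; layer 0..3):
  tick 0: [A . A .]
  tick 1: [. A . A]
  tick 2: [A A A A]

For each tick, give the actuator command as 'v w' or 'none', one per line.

2 -1
3 0
3 0

tick 0:
  L0 escape: active, feeds wire = (3, 0)
  L1 avoid_obstacle: idle → wire stays (3, 0)
  L2 phototaxis: active, suppressor → wire = (2, -1)
  L3 return_home: idle → wire stays (2, -1)
  actuator = (2, -1)
tick 1:
  L0 escape: idle → wire = none
  L1 avoid_obstacle: active, inhibitor → wire = none
  L2 phototaxis: idle → wire stays none
  L3 return_home: active, suppressor → wire = (3, 0)
  actuator = (3, 0)
tick 2:
  L0 escape: active, feeds wire = (3, 0)
  L1 avoid_obstacle: active, inhibitor → wire = none
  L2 phototaxis: active, suppressor → wire = (2, -1)
  L3 return_home: active, suppressor → wire = (3, 0)
  actuator = (3, 0)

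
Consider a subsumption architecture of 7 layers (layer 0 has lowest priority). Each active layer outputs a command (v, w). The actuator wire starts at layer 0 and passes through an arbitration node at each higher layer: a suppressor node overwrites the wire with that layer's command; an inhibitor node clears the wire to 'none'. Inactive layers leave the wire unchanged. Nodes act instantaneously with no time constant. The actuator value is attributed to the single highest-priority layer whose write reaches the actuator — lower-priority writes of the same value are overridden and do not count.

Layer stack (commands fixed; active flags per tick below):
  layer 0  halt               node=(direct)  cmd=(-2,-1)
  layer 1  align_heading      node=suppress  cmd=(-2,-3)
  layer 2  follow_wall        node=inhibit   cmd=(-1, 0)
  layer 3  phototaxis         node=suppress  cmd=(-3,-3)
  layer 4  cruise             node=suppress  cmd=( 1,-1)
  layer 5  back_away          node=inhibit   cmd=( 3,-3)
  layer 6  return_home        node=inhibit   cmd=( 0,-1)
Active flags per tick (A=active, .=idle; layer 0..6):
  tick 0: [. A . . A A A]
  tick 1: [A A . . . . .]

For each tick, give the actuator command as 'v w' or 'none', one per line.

none
-2 -3

tick 0:
  L0 halt: idle → wire = none
  L1 align_heading: active, suppressor → wire = (-2, -3)
  L2 follow_wall: idle → wire stays (-2, -3)
  L3 phototaxis: idle → wire stays (-2, -3)
  L4 cruise: active, suppressor → wire = (1, -1)
  L5 back_away: active, inhibitor → wire = none
  L6 return_home: active, inhibitor → wire = none
  actuator = none
tick 1:
  L0 halt: active, feeds wire = (-2, -1)
  L1 align_heading: active, suppressor → wire = (-2, -3)
  L2 follow_wall: idle → wire stays (-2, -3)
  L3 phototaxis: idle → wire stays (-2, -3)
  L4 cruise: idle → wire stays (-2, -3)
  L5 back_away: idle → wire stays (-2, -3)
  L6 return_home: idle → wire stays (-2, -3)
  actuator = (-2, -3)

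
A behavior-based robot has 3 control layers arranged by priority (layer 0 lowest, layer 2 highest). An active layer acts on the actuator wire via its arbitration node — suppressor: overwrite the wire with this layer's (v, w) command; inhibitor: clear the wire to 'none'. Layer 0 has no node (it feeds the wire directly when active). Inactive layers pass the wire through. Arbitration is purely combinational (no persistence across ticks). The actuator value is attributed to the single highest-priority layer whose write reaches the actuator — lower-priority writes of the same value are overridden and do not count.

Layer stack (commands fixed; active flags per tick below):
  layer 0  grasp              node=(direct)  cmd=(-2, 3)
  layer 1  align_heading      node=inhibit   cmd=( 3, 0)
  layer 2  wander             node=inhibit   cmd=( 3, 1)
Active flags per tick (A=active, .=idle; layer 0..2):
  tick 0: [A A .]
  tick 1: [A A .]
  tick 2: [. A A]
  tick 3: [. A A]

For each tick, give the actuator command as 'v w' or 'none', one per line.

none
none
none
none

tick 0:
  L0 grasp: active, feeds wire = (-2, 3)
  L1 align_heading: active, inhibitor → wire = none
  L2 wander: idle → wire stays none
  actuator = none
tick 1:
  L0 grasp: active, feeds wire = (-2, 3)
  L1 align_heading: active, inhibitor → wire = none
  L2 wander: idle → wire stays none
  actuator = none
tick 2:
  L0 grasp: idle → wire = none
  L1 align_heading: active, inhibitor → wire = none
  L2 wander: active, inhibitor → wire = none
  actuator = none
tick 3:
  L0 grasp: idle → wire = none
  L1 align_heading: active, inhibitor → wire = none
  L2 wander: active, inhibitor → wire = none
  actuator = none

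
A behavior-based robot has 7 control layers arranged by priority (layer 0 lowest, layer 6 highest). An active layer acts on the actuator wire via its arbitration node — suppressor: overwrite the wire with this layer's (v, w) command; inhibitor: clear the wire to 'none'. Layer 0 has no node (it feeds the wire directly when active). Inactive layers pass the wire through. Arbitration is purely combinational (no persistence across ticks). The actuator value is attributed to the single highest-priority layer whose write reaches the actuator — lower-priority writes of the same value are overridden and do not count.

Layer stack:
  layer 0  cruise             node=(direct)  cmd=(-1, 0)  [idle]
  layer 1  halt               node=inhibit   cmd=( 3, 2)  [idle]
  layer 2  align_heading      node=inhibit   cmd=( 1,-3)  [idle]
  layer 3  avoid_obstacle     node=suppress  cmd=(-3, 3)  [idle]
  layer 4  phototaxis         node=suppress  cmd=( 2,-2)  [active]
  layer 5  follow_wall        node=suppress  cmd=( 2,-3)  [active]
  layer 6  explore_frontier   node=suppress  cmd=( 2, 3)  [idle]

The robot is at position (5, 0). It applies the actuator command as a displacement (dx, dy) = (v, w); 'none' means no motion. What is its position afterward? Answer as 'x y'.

7 -3

L0 cruise: idle → wire = none
L1 halt: idle → wire stays none
L2 align_heading: idle → wire stays none
L3 avoid_obstacle: idle → wire stays none
L4 phototaxis: active, suppressor → wire = (2, -2)
L5 follow_wall: active, suppressor → wire = (2, -3)
L6 explore_frontier: idle → wire stays (2, -3)
actuator = (2, -3)
position: (5, 0) + (2, -3) = (7, -3)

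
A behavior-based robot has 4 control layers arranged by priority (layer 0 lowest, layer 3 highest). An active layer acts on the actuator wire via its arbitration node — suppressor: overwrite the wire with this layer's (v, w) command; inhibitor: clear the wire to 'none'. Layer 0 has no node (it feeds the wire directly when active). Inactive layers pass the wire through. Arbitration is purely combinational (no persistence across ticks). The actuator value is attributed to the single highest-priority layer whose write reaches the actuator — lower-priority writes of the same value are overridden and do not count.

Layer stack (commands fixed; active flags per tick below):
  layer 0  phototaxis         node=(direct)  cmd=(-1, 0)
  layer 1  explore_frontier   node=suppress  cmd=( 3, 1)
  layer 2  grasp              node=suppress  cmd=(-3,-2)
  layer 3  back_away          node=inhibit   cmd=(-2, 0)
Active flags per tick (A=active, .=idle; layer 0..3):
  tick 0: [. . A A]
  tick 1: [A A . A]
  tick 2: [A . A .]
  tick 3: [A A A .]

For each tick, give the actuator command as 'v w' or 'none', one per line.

tick 0:
  layer 0 (phototaxis) idle — none
  layer 1 (explore_frontier) idle — unchanged: none
  layer 2 (grasp) active — suppresses: (-3, -2)
  layer 3 (back_away) active — inhibits: none
  → actuator none
tick 1:
  layer 0 (phototaxis) active — direct: (-1, 0)
  layer 1 (explore_frontier) active — suppresses: (3, 1)
  layer 2 (grasp) idle — unchanged: (3, 1)
  layer 3 (back_away) active — inhibits: none
  → actuator none
tick 2:
  layer 0 (phototaxis) active — direct: (-1, 0)
  layer 1 (explore_frontier) idle — unchanged: (-1, 0)
  layer 2 (grasp) active — suppresses: (-3, -2)
  layer 3 (back_away) idle — unchanged: (-3, -2)
  → actuator (-3, -2)
tick 3:
  layer 0 (phototaxis) active — direct: (-1, 0)
  layer 1 (explore_frontier) active — suppresses: (3, 1)
  layer 2 (grasp) active — suppresses: (-3, -2)
  layer 3 (back_away) idle — unchanged: (-3, -2)
  → actuator (-3, -2)

none
none
-3 -2
-3 -2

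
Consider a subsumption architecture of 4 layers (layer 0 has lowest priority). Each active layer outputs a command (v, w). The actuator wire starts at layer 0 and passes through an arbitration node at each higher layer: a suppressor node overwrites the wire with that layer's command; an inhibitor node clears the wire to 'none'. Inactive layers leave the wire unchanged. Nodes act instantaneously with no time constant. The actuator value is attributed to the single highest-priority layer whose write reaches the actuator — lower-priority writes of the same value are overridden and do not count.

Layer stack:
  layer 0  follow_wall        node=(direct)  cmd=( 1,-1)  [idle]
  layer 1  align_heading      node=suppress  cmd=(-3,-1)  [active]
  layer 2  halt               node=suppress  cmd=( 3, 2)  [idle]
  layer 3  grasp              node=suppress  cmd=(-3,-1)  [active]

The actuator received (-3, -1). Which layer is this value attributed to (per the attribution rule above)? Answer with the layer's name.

[0] follow_wall off; wire := none
[1] align_heading on (suppress); wire := (-3, -1)
[2] halt off; pass (-3, -1)
[3] grasp on (suppress); wire := (-3, -1)
output (-3, -1)
last writer: layer 3 = grasp

grasp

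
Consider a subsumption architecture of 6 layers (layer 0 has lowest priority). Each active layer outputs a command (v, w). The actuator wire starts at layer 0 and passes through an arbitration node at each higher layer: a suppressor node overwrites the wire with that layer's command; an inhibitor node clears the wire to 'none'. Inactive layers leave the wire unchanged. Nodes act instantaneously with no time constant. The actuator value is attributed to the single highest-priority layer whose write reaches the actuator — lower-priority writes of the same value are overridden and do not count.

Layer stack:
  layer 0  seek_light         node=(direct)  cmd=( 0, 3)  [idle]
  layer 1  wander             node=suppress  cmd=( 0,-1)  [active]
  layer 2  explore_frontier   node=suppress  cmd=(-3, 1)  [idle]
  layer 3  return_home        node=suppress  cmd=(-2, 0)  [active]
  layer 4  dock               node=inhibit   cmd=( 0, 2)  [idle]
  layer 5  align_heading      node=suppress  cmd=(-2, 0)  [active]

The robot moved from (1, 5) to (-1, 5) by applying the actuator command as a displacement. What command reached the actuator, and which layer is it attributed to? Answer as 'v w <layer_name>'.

displacement = (-1, 5) − (1, 5) = (-2, 0)
[0] seek_light off; wire := none
[1] wander on (suppress); wire := (0, -1)
[2] explore_frontier off; pass (0, -1)
[3] return_home on (suppress); wire := (-2, 0)
[4] dock off; pass (-2, 0)
[5] align_heading on (suppress); wire := (-2, 0)
output (-2, 0) — from layer 5 (align_heading)

-2 0 align_heading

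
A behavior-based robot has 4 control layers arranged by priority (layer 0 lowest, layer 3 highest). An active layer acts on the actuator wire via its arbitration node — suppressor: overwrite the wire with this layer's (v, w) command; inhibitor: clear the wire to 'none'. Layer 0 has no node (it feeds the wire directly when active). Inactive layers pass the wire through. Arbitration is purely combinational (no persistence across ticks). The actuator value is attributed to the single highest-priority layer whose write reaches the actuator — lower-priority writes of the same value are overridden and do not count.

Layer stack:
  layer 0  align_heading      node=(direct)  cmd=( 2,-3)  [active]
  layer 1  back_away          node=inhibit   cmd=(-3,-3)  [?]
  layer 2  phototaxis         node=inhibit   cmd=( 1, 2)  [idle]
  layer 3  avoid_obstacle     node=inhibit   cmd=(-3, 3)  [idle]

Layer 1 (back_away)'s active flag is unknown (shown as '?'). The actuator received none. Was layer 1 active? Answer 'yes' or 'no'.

yes

If layer 1 is active=yes:
  actuator would be none
If layer 1 is active=no:
  actuator would be (2, -3)
Observed none, so layer 1 was active.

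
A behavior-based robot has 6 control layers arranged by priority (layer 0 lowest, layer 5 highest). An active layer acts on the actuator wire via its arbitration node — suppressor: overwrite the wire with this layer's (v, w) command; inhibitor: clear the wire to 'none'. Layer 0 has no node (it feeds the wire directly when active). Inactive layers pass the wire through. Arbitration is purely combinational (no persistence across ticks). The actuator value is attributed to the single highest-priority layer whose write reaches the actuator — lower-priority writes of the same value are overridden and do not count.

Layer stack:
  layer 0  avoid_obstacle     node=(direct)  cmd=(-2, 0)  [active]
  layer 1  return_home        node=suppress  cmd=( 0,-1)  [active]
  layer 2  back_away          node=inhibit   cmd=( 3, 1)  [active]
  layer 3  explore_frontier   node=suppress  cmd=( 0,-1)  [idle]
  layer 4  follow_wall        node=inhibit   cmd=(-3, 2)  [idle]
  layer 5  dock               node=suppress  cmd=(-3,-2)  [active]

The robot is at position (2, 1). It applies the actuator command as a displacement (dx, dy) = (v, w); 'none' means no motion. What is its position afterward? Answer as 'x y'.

[0] avoid_obstacle on; wire := (-2, 0)
[1] return_home on (suppress); wire := (0, -1)
[2] back_away on (inhibit); wire := none
[3] explore_frontier off; pass none
[4] follow_wall off; pass none
[5] dock on (suppress); wire := (-3, -2)
output (-3, -2)
position: (2, 1) + (-3, -2) = (-1, -1)

-1 -1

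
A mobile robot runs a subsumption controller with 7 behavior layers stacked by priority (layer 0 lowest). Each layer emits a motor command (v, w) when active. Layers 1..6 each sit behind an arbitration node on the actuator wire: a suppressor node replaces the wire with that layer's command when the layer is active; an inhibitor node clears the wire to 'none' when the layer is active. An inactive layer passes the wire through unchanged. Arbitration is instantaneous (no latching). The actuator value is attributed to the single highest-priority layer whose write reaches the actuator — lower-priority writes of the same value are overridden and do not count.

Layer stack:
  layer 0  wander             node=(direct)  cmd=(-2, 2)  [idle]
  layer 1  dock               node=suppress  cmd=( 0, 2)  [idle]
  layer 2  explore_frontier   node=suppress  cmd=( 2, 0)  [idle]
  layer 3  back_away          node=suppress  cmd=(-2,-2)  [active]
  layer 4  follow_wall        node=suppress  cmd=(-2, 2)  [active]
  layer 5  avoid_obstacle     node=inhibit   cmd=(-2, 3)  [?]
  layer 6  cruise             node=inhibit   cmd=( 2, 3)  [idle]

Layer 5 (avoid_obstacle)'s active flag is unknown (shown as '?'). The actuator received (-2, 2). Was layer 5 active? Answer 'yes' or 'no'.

If layer 5 is active=yes:
  actuator would be none
If layer 5 is active=no:
  actuator would be (-2, 2)
Observed (-2, 2), so layer 5 was idle.

no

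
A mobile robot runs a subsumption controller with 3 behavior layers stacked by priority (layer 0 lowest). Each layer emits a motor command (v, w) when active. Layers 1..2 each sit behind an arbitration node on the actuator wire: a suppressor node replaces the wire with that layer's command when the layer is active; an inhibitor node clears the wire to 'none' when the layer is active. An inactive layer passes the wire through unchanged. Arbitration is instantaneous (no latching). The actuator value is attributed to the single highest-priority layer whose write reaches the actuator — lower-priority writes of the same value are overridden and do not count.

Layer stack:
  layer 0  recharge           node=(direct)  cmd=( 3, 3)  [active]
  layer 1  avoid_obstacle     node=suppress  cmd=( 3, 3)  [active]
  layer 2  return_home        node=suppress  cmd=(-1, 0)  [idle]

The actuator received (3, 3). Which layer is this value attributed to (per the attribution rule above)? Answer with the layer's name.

layer 0 (recharge) active — direct: (3, 3)
layer 1 (avoid_obstacle) active — suppresses: (3, 3)
layer 2 (return_home) idle — unchanged: (3, 3)
→ actuator (3, 3)
last writer: layer 1 = avoid_obstacle

avoid_obstacle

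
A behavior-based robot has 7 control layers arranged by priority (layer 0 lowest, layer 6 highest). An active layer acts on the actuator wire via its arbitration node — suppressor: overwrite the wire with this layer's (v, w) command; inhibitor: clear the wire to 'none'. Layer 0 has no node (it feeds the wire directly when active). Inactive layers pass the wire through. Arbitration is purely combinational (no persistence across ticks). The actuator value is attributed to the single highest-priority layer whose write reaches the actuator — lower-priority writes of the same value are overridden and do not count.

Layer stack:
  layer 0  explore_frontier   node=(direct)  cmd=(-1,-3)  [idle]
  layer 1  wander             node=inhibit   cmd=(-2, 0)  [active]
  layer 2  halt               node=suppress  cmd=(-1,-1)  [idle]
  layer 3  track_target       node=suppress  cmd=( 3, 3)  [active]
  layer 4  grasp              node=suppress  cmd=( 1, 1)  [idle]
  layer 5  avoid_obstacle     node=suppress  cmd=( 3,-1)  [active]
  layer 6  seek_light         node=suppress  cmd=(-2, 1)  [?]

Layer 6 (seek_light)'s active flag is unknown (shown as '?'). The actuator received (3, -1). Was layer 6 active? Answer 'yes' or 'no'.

If layer 6 is active=yes:
  actuator would be (-2, 1)
If layer 6 is active=no:
  actuator would be (3, -1)
Observed (3, -1), so layer 6 was idle.

no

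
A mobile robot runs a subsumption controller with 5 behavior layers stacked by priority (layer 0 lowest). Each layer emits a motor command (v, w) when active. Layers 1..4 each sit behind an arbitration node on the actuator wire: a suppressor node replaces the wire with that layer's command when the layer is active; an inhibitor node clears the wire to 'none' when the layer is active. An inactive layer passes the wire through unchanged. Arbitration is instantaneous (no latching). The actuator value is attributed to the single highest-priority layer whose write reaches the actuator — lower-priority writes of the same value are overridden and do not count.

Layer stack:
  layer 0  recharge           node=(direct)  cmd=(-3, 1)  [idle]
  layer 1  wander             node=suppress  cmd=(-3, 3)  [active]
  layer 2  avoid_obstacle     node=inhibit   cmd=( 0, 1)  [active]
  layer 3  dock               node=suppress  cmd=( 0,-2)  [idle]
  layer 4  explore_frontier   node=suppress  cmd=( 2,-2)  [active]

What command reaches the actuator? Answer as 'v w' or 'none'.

[0] recharge off; wire := none
[1] wander on (suppress); wire := (-3, 3)
[2] avoid_obstacle on (inhibit); wire := none
[3] dock off; pass none
[4] explore_frontier on (suppress); wire := (2, -2)
output (2, -2)

2 -2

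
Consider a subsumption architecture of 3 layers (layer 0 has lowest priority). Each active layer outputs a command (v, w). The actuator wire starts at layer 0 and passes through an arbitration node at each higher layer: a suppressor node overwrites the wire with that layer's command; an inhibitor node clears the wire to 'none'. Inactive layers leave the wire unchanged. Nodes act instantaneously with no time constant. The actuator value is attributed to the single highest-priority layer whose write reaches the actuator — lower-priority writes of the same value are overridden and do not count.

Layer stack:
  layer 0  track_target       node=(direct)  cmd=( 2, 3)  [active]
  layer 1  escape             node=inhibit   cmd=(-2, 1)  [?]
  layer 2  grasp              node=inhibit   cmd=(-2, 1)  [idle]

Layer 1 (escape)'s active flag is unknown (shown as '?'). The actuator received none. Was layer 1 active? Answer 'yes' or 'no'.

yes

If layer 1 is active=yes:
  actuator would be none
If layer 1 is active=no:
  actuator would be (2, 3)
Observed none, so layer 1 was active.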